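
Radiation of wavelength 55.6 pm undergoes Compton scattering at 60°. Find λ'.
56.8132 pm

Using the Compton formula: λ' = λ + λ_C(1 − cos θ)

For θ = 60°, cos θ = 1/2 (exact) = 0.5000, so:
1 − cos 60° = 1 − (1/2) = 0.5000

Δλ = λ_C × 0.5000 = 2.4263 × 0.5000 = 1.2132 pm

λ' = 55.6 + 1.2132 = 56.8132 pm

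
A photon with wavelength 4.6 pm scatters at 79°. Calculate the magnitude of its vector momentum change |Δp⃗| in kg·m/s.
1.5935e-22 kg·m/s

Photon momentum magnitude is p = h/λ.

Initial momentum:
p₀ = h/λ = 6.6261e-34/4.6000e-12 = 1.4405e-22 kg·m/s

After scattering:
λ' = λ + Δλ = 4.6 + 1.9633 = 6.5633 pm
p' = h/λ' = 6.6261e-34/6.5633e-12 = 1.0096e-22 kg·m/s

Momentum is a vector; the scattered photon's direction makes angle θ = 79° with the incident direction. The magnitude of the vector change Δp⃗ = p⃗₀ − p⃗' is found from the law of cosines:
|Δp⃗|² = p₀² + p'² − 2p₀p'cos θ
|Δp⃗|² = (1.4405e-22)² + (1.0096e-22)² − 2·1.4405e-22·1.0096e-22·cos(79°)
|Δp⃗| = 1.5935e-22 kg·m/s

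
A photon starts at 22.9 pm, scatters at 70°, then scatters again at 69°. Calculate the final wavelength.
26.0533 pm

Apply Compton shift twice:

First scattering at θ₁ = 70°:
Δλ₁ = λ_C(1 - cos(70°))
Δλ₁ = 2.4263 × 0.6580
Δλ₁ = 1.5965 pm

After first scattering:
λ₁ = 22.9 + 1.5965 = 24.4965 pm

Second scattering at θ₂ = 69°:
Δλ₂ = λ_C(1 - cos(69°))
Δλ₂ = 2.4263 × 0.6416
Δλ₂ = 1.5568 pm

Final wavelength:
λ₂ = 24.4965 + 1.5568 = 26.0533 pm

Total shift: Δλ_total = 1.5965 + 1.5568 = 3.1533 pm

(Intermediate values are shown rounded; full precision is carried through to the final answer.)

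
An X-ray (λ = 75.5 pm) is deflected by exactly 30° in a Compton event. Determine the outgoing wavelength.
75.8251 pm

Using the Compton formula: λ' = λ + λ_C(1 − cos θ)

For θ = 30°, cos θ = √3/2 (exact) ≈ 0.8660, so:
1 − cos 30° = 1 − (√3/2) ≈ 0.1340

Δλ = λ_C × 0.1340 = 2.4263 × 0.1340 = 0.3251 pm

λ' = 75.5 + 0.3251 = 75.8251 pm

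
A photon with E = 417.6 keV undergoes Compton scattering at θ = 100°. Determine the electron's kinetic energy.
204.4444 keV

By energy conservation: K_e = E_initial - E_final

First find the scattered photon energy:
Initial wavelength: λ = hc/E = 2.9690 pm
Compton shift: Δλ = λ_C(1 - cos(100°)) = 2.8476 pm
Final wavelength: λ' = 2.9690 + 2.8476 = 5.8166 pm
Final photon energy: E' = hc/λ' = 213.1556 keV

Electron kinetic energy:
K_e = E - E' = 417.6000 - 213.1556 = 204.4444 keV

(Intermediate values are shown rounded; full precision is carried through to the final answer.)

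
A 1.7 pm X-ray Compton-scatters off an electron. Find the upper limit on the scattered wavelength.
6.5526 pm (at θ = 180°)

The Compton shift is Δλ = λ_C(1 − cos θ).

Since cos θ ranges from −1 to 1, the factor (1 − cos θ) ranges from 0 to 2; the maximum shift occurs at θ = 180° (backscattering):
Δλ_max = 2λ_C = 2 × 2.4263 pm = 4.8526 pm

Maximum scattered wavelength:
λ'_max = λ₀ + Δλ_max = 1.7 + 4.8526 = 6.5526 pm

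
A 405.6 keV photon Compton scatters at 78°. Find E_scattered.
249.0312 keV

First convert energy to wavelength:
λ = hc/E, with hc ≈ 1239.842 keV·pm (i.e. 1239.842 eV·nm)

For E = 405.6 keV = 405600 eV:
λ = 1239.842 keV·pm / 405.6 keV
λ = 3.0568 pm

Calculate the Compton shift:
Δλ = λ_C(1 - cos(78°)) = 2.4263 × 0.7921
Δλ = 1.9219 pm

Final wavelength:
λ' = 3.0568 + 1.9219 = 4.9787 pm

Final energy:
E' = hc/λ' = 1239.842 / 4.9787 = 249.0312 keV

(Intermediate values are shown rounded; full precision is carried through to the final answer.)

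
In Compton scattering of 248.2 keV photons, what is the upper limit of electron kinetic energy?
122.3016 keV

Maximum energy transfer occurs at θ = 180° (backscattering).

Initial photon: E₀ = 248.2 keV → λ₀ = 4.9953 pm

Maximum Compton shift (at 180°):
Δλ_max = 2λ_C = 2 × 2.4263 = 4.8526 pm

Final wavelength:
λ' = 4.9953 + 4.8526 = 9.8480 pm

Minimum photon energy (maximum energy to electron):
E'_min = hc/λ' = 125.8984 keV

Maximum electron kinetic energy:
K_max = E₀ - E'_min = 248.2000 - 125.8984 = 122.3016 keV

(Intermediate values are shown rounded; full precision is carried through to the final answer.)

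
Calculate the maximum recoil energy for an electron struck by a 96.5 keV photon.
26.4553 keV

Maximum energy transfer occurs at θ = 180° (backscattering).

Initial photon: E₀ = 96.5 keV → λ₀ = 12.8481 pm

Maximum Compton shift (at 180°):
Δλ_max = 2λ_C = 2 × 2.4263 = 4.8526 pm

Final wavelength:
λ' = 12.8481 + 4.8526 = 17.7007 pm

Minimum photon energy (maximum energy to electron):
E'_min = hc/λ' = 70.0447 keV

Maximum electron kinetic energy:
K_max = E₀ - E'_min = 96.5000 - 70.0447 = 26.4553 keV

(Intermediate values are shown rounded; full precision is carried through to the final answer.)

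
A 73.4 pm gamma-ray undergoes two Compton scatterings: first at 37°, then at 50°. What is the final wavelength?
74.7553 pm

Apply Compton shift twice:

First scattering at θ₁ = 37°:
Δλ₁ = λ_C(1 - cos(37°))
Δλ₁ = 2.4263 × 0.2014
Δλ₁ = 0.4886 pm

After first scattering:
λ₁ = 73.4 + 0.4886 = 73.8886 pm

Second scattering at θ₂ = 50°:
Δλ₂ = λ_C(1 - cos(50°))
Δλ₂ = 2.4263 × 0.3572
Δλ₂ = 0.8667 pm

Final wavelength:
λ₂ = 73.8886 + 0.8667 = 74.7553 pm

Total shift: Δλ_total = 0.4886 + 0.8667 = 1.3553 pm

(Intermediate values are shown rounded; full precision is carried through to the final answer.)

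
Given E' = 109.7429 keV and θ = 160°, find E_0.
188.0999 keV

Convert final energy to wavelength (hc ≈ 1239.842 keV·pm):
λ' = hc/E' = 1239.842 / 109.7429 = 11.2977 pm

Calculate the Compton shift:
Δλ = λ_C(1 - cos(160°))
Δλ = 2.4263 × (1 - cos(160°))
Δλ = 4.7063 pm

Initial wavelength:
λ = λ' - Δλ = 11.2977 - 4.7063 = 6.5914 pm

Initial energy:
E = hc/λ = 1239.842 / 6.5914 = 188.0999 keV

(Intermediate values are shown rounded; full precision is carried through to the final answer.)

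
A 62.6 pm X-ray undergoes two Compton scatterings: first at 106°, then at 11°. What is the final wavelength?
65.7397 pm

Apply Compton shift twice:

First scattering at θ₁ = 106°:
Δλ₁ = λ_C(1 - cos(106°))
Δλ₁ = 2.4263 × 1.2756
Δλ₁ = 3.0951 pm

After first scattering:
λ₁ = 62.6 + 3.0951 = 65.6951 pm

Second scattering at θ₂ = 11°:
Δλ₂ = λ_C(1 - cos(11°))
Δλ₂ = 2.4263 × 0.0184
Δλ₂ = 0.0446 pm

Final wavelength:
λ₂ = 65.6951 + 0.0446 = 65.7397 pm

Total shift: Δλ_total = 3.0951 + 0.0446 = 3.1397 pm

(Intermediate values are shown rounded; full precision is carried through to the final answer.)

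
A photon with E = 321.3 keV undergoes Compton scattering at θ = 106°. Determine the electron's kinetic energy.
143.0061 keV

By energy conservation: K_e = E_initial - E_final

First find the scattered photon energy:
Initial wavelength: λ = hc/E = 3.8588 pm
Compton shift: Δλ = λ_C(1 - cos(106°)) = 3.0951 pm
Final wavelength: λ' = 3.8588 + 3.0951 = 6.9539 pm
Final photon energy: E' = hc/λ' = 178.2939 keV

Electron kinetic energy:
K_e = E - E' = 321.3000 - 178.2939 = 143.0061 keV

(Intermediate values are shown rounded; full precision is carried through to the final answer.)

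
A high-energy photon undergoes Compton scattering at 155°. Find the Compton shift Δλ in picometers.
4.6253 pm

Using the Compton scattering formula:
Δλ = λ_C(1 - cos θ)

where λ_C = h/(m_e·c) ≈ 2.4263 pm is the Compton wavelength of an electron.

For θ = 155°:
cos(155°) = -0.9063
1 - cos(155°) = 1.9063

Δλ = 2.4263 × 1.9063
Δλ = 4.6253 pm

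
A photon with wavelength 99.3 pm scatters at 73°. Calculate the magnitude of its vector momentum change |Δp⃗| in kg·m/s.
7.8713e-24 kg·m/s

Photon momentum magnitude is p = h/λ.

Initial momentum:
p₀ = h/λ = 6.6261e-34/9.9300e-11 = 6.6728e-24 kg·m/s

After scattering:
λ' = λ + Δλ = 99.3 + 1.7169 = 101.0169 pm
p' = h/λ' = 6.6261e-34/1.0102e-10 = 6.5594e-24 kg·m/s

Momentum is a vector; the scattered photon's direction makes angle θ = 73° with the incident direction. The magnitude of the vector change Δp⃗ = p⃗₀ − p⃗' is found from the law of cosines:
|Δp⃗|² = p₀² + p'² − 2p₀p'cos θ
|Δp⃗|² = (6.6728e-24)² + (6.5594e-24)² − 2·6.6728e-24·6.5594e-24·cos(73°)
|Δp⃗| = 7.8713e-24 kg·m/s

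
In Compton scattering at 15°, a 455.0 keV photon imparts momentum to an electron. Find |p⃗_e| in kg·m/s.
6.2946e-23 kg·m/s

The electron is initially at rest, so by conservation of momentum:
p⃗_e = p⃗₀ − p⃗'  (incident photon momentum minus scattered photon momentum)

Photon momentum magnitudes (p = h/λ = E/c):
λ₀ = hc/E₀ = 2.7249 pm → p₀ = h/λ₀ = 2.4317e-22 kg·m/s
Δλ = λ_C(1 − cos 15°) = 0.0827 pm
λ' = 2.8076 pm → p' = h/λ' = 2.3600e-22 kg·m/s

The scattered photon makes angle θ = 15° with the incident direction, so by the law of cosines:
|p⃗_e|² = p₀² + p'² − 2p₀p'cos θ
|p⃗_e|² = (2.4317e-22)² + (2.3600e-22)² − 2·2.4317e-22·2.3600e-22·cos(15°)
|p⃗_e| = 6.2946e-23 kg·m/s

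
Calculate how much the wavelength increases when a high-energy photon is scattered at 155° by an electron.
4.6253 pm

Using the Compton scattering formula:
Δλ = λ_C(1 - cos θ)

where λ_C = h/(m_e·c) ≈ 2.4263 pm is the Compton wavelength of an electron.

For θ = 155°:
cos(155°) = -0.9063
1 - cos(155°) = 1.9063

Δλ = 2.4263 × 1.9063
Δλ = 4.6253 pm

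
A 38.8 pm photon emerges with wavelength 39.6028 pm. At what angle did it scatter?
48.00°

First find the wavelength shift:
Δλ = λ' - λ = 39.6028 - 38.8 = 0.8028 pm

Using Δλ = λ_C(1 - cos θ), with λ_C = h/(m_e·c) ≈ 2.42631024 pm:
cos θ = 1 - Δλ/λ_C
cos θ = 1 - 0.8028/2.42631024
cos θ = 0.669127

θ = arccos(0.669127)
θ = 48.00°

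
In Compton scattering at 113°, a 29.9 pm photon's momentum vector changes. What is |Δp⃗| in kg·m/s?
3.5107e-23 kg·m/s

Photon momentum magnitude is p = h/λ.

Initial momentum:
p₀ = h/λ = 6.6261e-34/2.9900e-11 = 2.2161e-23 kg·m/s

After scattering:
λ' = λ + Δλ = 29.9 + 3.3743 = 33.2743 pm
p' = h/λ' = 6.6261e-34/3.3274e-11 = 1.9913e-23 kg·m/s

Momentum is a vector; the scattered photon's direction makes angle θ = 113° with the incident direction. The magnitude of the vector change Δp⃗ = p⃗₀ − p⃗' is found from the law of cosines:
|Δp⃗|² = p₀² + p'² − 2p₀p'cos θ
|Δp⃗|² = (2.2161e-23)² + (1.9913e-23)² − 2·2.2161e-23·1.9913e-23·cos(113°)
|Δp⃗| = 3.5107e-23 kg·m/s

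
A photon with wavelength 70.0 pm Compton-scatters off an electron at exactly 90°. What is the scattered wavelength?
72.4263 pm

Using the Compton formula: λ' = λ + λ_C(1 − cos θ)

For θ = 90°, cos θ = 0 (exact) = 0.0000, so:
1 − cos 90° = 1 − (0) = 1.0000

Δλ = λ_C × 1.0000 = 2.4263 × 1.0000 = 2.4263 pm

λ' = 70.0 + 2.4263 = 72.4263 pm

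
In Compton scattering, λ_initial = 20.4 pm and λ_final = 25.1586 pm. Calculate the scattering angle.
164.00°

First find the wavelength shift:
Δλ = λ' - λ = 25.1586 - 20.4 = 4.7586 pm

Using Δλ = λ_C(1 - cos θ), with λ_C = h/(m_e·c) ≈ 2.42631024 pm:
cos θ = 1 - Δλ/λ_C
cos θ = 1 - 4.7586/2.42631024
cos θ = -0.961250

θ = arccos(-0.961250)
θ = 164.00°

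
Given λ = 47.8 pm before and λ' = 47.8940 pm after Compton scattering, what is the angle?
16.00°

First find the wavelength shift:
Δλ = λ' - λ = 47.8940 - 47.8 = 0.0940 pm

Using Δλ = λ_C(1 - cos θ), with λ_C = h/(m_e·c) ≈ 2.42631024 pm:
cos θ = 1 - Δλ/λ_C
cos θ = 1 - 0.0940/2.42631024
cos θ = 0.961258

θ = arccos(0.961258)
θ = 16.00°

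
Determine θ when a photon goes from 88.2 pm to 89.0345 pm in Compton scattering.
49.00°

First find the wavelength shift:
Δλ = λ' - λ = 89.0345 - 88.2 = 0.8345 pm

Using Δλ = λ_C(1 - cos θ), with λ_C = h/(m_e·c) ≈ 2.42631024 pm:
cos θ = 1 - Δλ/λ_C
cos θ = 1 - 0.8345/2.42631024
cos θ = 0.656062

θ = arccos(0.656062)
θ = 49.00°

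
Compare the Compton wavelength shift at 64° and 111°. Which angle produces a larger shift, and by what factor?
111° produces the larger shift by a factor of 2.419

Calculate both shifts using Δλ = λ_C(1 - cos θ):

For θ₁ = 64°:
Δλ₁ = 2.4263 × (1 - cos(64°))
Δλ₁ = 2.4263 × 0.5616
Δλ₁ = 1.3627 pm

For θ₂ = 111°:
Δλ₂ = 2.4263 × (1 - cos(111°))
Δλ₂ = 2.4263 × 1.3584
Δλ₂ = 3.2958 pm

The 111° angle produces the larger shift.
Ratio: 3.2958/1.3627 = 2.419

(Intermediate values are shown rounded; full precision is carried through to the final answer.)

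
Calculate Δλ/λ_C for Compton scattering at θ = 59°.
0.4850 λ_C

The Compton shift formula is:
Δλ = λ_C(1 - cos θ)

Dividing both sides by λ_C:
Δλ/λ_C = 1 - cos θ

For θ = 59°:
Δλ/λ_C = 1 - cos(59°)
Δλ/λ_C = 1 - 0.5150
Δλ/λ_C = 0.4850

This means the shift is 0.4850 × λ_C = 1.1767 pm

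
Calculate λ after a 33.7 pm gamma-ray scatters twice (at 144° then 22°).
38.2659 pm

Apply Compton shift twice:

First scattering at θ₁ = 144°:
Δλ₁ = λ_C(1 - cos(144°))
Δλ₁ = 2.4263 × 1.8090
Δλ₁ = 4.3892 pm

After first scattering:
λ₁ = 33.7 + 4.3892 = 38.0892 pm

Second scattering at θ₂ = 22°:
Δλ₂ = λ_C(1 - cos(22°))
Δλ₂ = 2.4263 × 0.0728
Δλ₂ = 0.1767 pm

Final wavelength:
λ₂ = 38.0892 + 0.1767 = 38.2659 pm

Total shift: Δλ_total = 4.3892 + 0.1767 = 4.5659 pm

(Intermediate values are shown rounded; full precision is carried through to the final answer.)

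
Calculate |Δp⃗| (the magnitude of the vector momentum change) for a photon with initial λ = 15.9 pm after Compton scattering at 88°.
5.4318e-23 kg·m/s

Photon momentum magnitude is p = h/λ.

Initial momentum:
p₀ = h/λ = 6.6261e-34/1.5900e-11 = 4.1673e-23 kg·m/s

After scattering:
λ' = λ + Δλ = 15.9 + 2.3416 = 18.2416 pm
p' = h/λ' = 6.6261e-34/1.8242e-11 = 3.6324e-23 kg·m/s

Momentum is a vector; the scattered photon's direction makes angle θ = 88° with the incident direction. The magnitude of the vector change Δp⃗ = p⃗₀ − p⃗' is found from the law of cosines:
|Δp⃗|² = p₀² + p'² − 2p₀p'cos θ
|Δp⃗|² = (4.1673e-23)² + (3.6324e-23)² − 2·4.1673e-23·3.6324e-23·cos(88°)
|Δp⃗| = 5.4318e-23 kg·m/s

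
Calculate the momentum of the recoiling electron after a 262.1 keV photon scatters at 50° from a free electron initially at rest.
1.1098e-22 kg·m/s

The electron is initially at rest, so by conservation of momentum:
p⃗_e = p⃗₀ − p⃗'  (incident photon momentum minus scattered photon momentum)

Photon momentum magnitudes (p = h/λ = E/c):
λ₀ = hc/E₀ = 4.7304 pm → p₀ = h/λ₀ = 1.4007e-22 kg·m/s
Δλ = λ_C(1 − cos 50°) = 0.8667 pm
λ' = 5.5971 pm → p' = h/λ' = 1.1838e-22 kg·m/s

The scattered photon makes angle θ = 50° with the incident direction, so by the law of cosines:
|p⃗_e|² = p₀² + p'² − 2p₀p'cos θ
|p⃗_e|² = (1.4007e-22)² + (1.1838e-22)² − 2·1.4007e-22·1.1838e-22·cos(50°)
|p⃗_e| = 1.1098e-22 kg·m/s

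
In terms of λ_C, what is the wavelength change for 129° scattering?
1.6293 λ_C

The Compton shift formula is:
Δλ = λ_C(1 - cos θ)

Dividing both sides by λ_C:
Δλ/λ_C = 1 - cos θ

For θ = 129°:
Δλ/λ_C = 1 - cos(129°)
Δλ/λ_C = 1 - -0.6293
Δλ/λ_C = 1.6293

This means the shift is 1.6293 × λ_C = 3.9532 pm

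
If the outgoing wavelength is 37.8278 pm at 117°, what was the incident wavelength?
34.3000 pm

From λ' = λ + Δλ, we have λ = λ' - Δλ

First calculate the Compton shift:
Δλ = λ_C(1 - cos θ)
Δλ = 2.4263 × (1 - cos(117°))
Δλ = 2.4263 × 1.4540
Δλ = 3.5278 pm

Initial wavelength:
λ = λ' - Δλ
λ = 37.8278 - 3.5278
λ = 34.3000 pm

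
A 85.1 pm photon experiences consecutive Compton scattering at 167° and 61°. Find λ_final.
91.1404 pm

Apply Compton shift twice:

First scattering at θ₁ = 167°:
Δλ₁ = λ_C(1 - cos(167°))
Δλ₁ = 2.4263 × 1.9744
Δλ₁ = 4.7904 pm

After first scattering:
λ₁ = 85.1 + 4.7904 = 89.8904 pm

Second scattering at θ₂ = 61°:
Δλ₂ = λ_C(1 - cos(61°))
Δλ₂ = 2.4263 × 0.5152
Δλ₂ = 1.2500 pm

Final wavelength:
λ₂ = 89.8904 + 1.2500 = 91.1404 pm

Total shift: Δλ_total = 4.7904 + 1.2500 = 6.0404 pm

(Intermediate values are shown rounded; full precision is carried through to the final answer.)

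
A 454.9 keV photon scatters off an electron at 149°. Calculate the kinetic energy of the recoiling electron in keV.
283.4520 keV

By energy conservation: K_e = E_initial - E_final

First find the scattered photon energy:
Initial wavelength: λ = hc/E = 2.7255 pm
Compton shift: Δλ = λ_C(1 - cos(149°)) = 4.5061 pm
Final wavelength: λ' = 2.7255 + 4.5061 = 7.2316 pm
Final photon energy: E' = hc/λ' = 171.4480 keV

Electron kinetic energy:
K_e = E - E' = 454.9000 - 171.4480 = 283.4520 keV

(Intermediate values are shown rounded; full precision is carried through to the final answer.)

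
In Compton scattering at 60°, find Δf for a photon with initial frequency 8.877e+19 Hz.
2.346e+19 Hz (decrease)

Convert frequency to wavelength (c = 299792458 m/s):
λ₀ = c/f₀ = 299792458/8.877e+19 = 3.3771821e-12 m = 3.3772 pm

Calculate Compton shift:
Δλ = λ_C(1 - cos(60°)) = 1.2132 pm

Final wavelength:
λ' = λ₀ + Δλ = 3.3772 + 1.2132 = 4.5903 pm

Final frequency:
f' = c/λ' = 299792458/4.5903373e-12 = 6.5309462e+19 Hz

Frequency shift (decrease):
Δf = f₀ - f' = 8.877e+19 - 6.5309462e+19 = 2.346e+19 Hz

(Intermediate values are shown rounded; full precision is carried through to the final answer.)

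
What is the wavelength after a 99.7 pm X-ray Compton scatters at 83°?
101.8306 pm

Using the Compton scattering formula:
λ' = λ + Δλ = λ + λ_C(1 - cos θ)

Given:
- Initial wavelength λ = 99.7 pm
- Scattering angle θ = 83°
- Compton wavelength λ_C ≈ 2.4263 pm

Calculate the shift:
Δλ = 2.4263 × (1 - cos(83°))
Δλ = 2.4263 × 0.8781
Δλ = 2.1306 pm

Final wavelength:
λ' = 99.7 + 2.1306 = 101.8306 pm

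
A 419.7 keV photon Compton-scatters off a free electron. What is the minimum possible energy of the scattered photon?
158.8170 keV (at θ = 180°)

The scattered photon has minimum energy when its wavelength is maximum, i.e., when the Compton shift Δλ = λ_C(1 − cos θ) is maximum. This occurs at θ = 180° (backscattering), giving Δλ_max = 2λ_C = 4.8526 pm.

Initial wavelength: λ₀ = hc/E₀ = 2.9541 pm
Maximum final wavelength: λ'_max = λ₀ + 2λ_C = 2.9541 + 4.8526 = 7.8067 pm
Minimum final energy: E'_min = hc/λ'_max = 158.8170 keV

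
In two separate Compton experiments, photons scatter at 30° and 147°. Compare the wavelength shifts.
147° produces the larger shift by a factor of 13.724

Calculate both shifts using Δλ = λ_C(1 - cos θ):

For θ₁ = 30°:
Δλ₁ = 2.4263 × (1 - cos(30°))
Δλ₁ = 2.4263 × 0.1340
Δλ₁ = 0.3251 pm

For θ₂ = 147°:
Δλ₂ = 2.4263 × (1 - cos(147°))
Δλ₂ = 2.4263 × 1.8387
Δλ₂ = 4.4612 pm

The 147° angle produces the larger shift.
Ratio: 4.4612/0.3251 = 13.724

(Intermediate values are shown rounded; full precision is carried through to the final answer.)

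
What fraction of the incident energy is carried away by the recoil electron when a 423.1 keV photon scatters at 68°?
0.3412 (or 34.12%)

Calculate initial and final photon energies:

Initial: E₀ = 423.1 keV → λ₀ = 2.9304 pm
Compton shift: Δλ = 1.5174 pm
Final wavelength: λ' = 4.4478 pm
Final energy: E' = 278.7556 keV

Fractional energy loss:
(E₀ - E')/E₀ = (423.1000 - 278.7556)/423.1000
= 144.3444/423.1000
= 0.3412
= 34.12%

(Intermediate values are shown rounded; full precision is carried through to the final answer.)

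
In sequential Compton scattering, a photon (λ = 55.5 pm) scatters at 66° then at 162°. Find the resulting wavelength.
61.6733 pm

Apply Compton shift twice:

First scattering at θ₁ = 66°:
Δλ₁ = λ_C(1 - cos(66°))
Δλ₁ = 2.4263 × 0.5933
Δλ₁ = 1.4394 pm

After first scattering:
λ₁ = 55.5 + 1.4394 = 56.9394 pm

Second scattering at θ₂ = 162°:
Δλ₂ = λ_C(1 - cos(162°))
Δλ₂ = 2.4263 × 1.9511
Δλ₂ = 4.7339 pm

Final wavelength:
λ₂ = 56.9394 + 4.7339 = 61.6733 pm

Total shift: Δλ_total = 1.4394 + 4.7339 = 6.1733 pm

(Intermediate values are shown rounded; full precision is carried through to the final answer.)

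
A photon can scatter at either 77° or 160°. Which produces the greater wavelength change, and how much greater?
160° produces the larger shift by a factor of 2.503

Calculate both shifts using Δλ = λ_C(1 - cos θ):

For θ₁ = 77°:
Δλ₁ = 2.4263 × (1 - cos(77°))
Δλ₁ = 2.4263 × 0.7750
Δλ₁ = 1.8805 pm

For θ₂ = 160°:
Δλ₂ = 2.4263 × (1 - cos(160°))
Δλ₂ = 2.4263 × 1.9397
Δλ₂ = 4.7063 pm

The 160° angle produces the larger shift.
Ratio: 4.7063/1.8805 = 2.503

(Intermediate values are shown rounded; full precision is carried through to the final answer.)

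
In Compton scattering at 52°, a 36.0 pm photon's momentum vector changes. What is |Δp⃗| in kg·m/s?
1.5939e-23 kg·m/s

Photon momentum magnitude is p = h/λ.

Initial momentum:
p₀ = h/λ = 6.6261e-34/3.6000e-11 = 1.8406e-23 kg·m/s

After scattering:
λ' = λ + Δλ = 36.0 + 0.9325 = 36.9325 pm
p' = h/λ' = 6.6261e-34/3.6933e-11 = 1.7941e-23 kg·m/s

Momentum is a vector; the scattered photon's direction makes angle θ = 52° with the incident direction. The magnitude of the vector change Δp⃗ = p⃗₀ − p⃗' is found from the law of cosines:
|Δp⃗|² = p₀² + p'² − 2p₀p'cos θ
|Δp⃗|² = (1.8406e-23)² + (1.7941e-23)² − 2·1.8406e-23·1.7941e-23·cos(52°)
|Δp⃗| = 1.5939e-23 kg·m/s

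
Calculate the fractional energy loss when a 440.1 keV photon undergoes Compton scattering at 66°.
0.3382 (or 33.82%)

Calculate initial and final photon energies:

Initial: E₀ = 440.1 keV → λ₀ = 2.8172 pm
Compton shift: Δλ = 1.4394 pm
Final wavelength: λ' = 4.2566 pm
Final energy: E' = 291.2736 keV

Fractional energy loss:
(E₀ - E')/E₀ = (440.1000 - 291.2736)/440.1000
= 148.8264/440.1000
= 0.3382
= 33.82%

(Intermediate values are shown rounded; full precision is carried through to the final answer.)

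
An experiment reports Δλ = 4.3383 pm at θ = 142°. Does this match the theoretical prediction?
Yes, consistent

Calculate the expected shift for θ = 142°:

Δλ_expected = λ_C(1 - cos(142°))
Δλ_expected = 2.4263 × (1 - cos(142°))
Δλ_expected = 2.4263 × 1.7880
Δλ_expected = 4.3383 pm

Given shift: 4.3383 pm
Expected shift: 4.3383 pm
Difference: 0.0000 pm

The values match. This is consistent with Compton scattering at the stated angle.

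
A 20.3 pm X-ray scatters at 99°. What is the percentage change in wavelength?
13.8220%

Calculate the Compton shift:
Δλ = λ_C(1 - cos(99°))
Δλ = 2.4263 × (1 - cos(99°))
Δλ = 2.4263 × 1.1564
Δλ = 2.8059 pm

Percentage change:
(Δλ/λ₀) × 100 = (2.8059/20.3) × 100
= 13.8220%

(Intermediate values are shown rounded; full precision is carried through to the final answer.)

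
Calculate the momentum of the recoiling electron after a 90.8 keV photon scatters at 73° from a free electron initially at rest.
5.4679e-23 kg·m/s

The electron is initially at rest, so by conservation of momentum:
p⃗_e = p⃗₀ − p⃗'  (incident photon momentum minus scattered photon momentum)

Photon momentum magnitudes (p = h/λ = E/c):
λ₀ = hc/E₀ = 13.6546 pm → p₀ = h/λ₀ = 4.8526e-23 kg·m/s
Δλ = λ_C(1 − cos 73°) = 1.7169 pm
λ' = 15.3716 pm → p' = h/λ' = 4.3106e-23 kg·m/s

The scattered photon makes angle θ = 73° with the incident direction, so by the law of cosines:
|p⃗_e|² = p₀² + p'² − 2p₀p'cos θ
|p⃗_e|² = (4.8526e-23)² + (4.3106e-23)² − 2·4.8526e-23·4.3106e-23·cos(73°)
|p⃗_e| = 5.4679e-23 kg·m/s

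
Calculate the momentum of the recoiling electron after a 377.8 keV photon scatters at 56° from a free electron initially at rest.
1.7196e-22 kg·m/s

The electron is initially at rest, so by conservation of momentum:
p⃗_e = p⃗₀ − p⃗'  (incident photon momentum minus scattered photon momentum)

Photon momentum magnitudes (p = h/λ = E/c):
λ₀ = hc/E₀ = 3.2817 pm → p₀ = h/λ₀ = 2.0191e-22 kg·m/s
Δλ = λ_C(1 − cos 56°) = 1.0695 pm
λ' = 4.3513 pm → p' = h/λ' = 1.5228e-22 kg·m/s

The scattered photon makes angle θ = 56° with the incident direction, so by the law of cosines:
|p⃗_e|² = p₀² + p'² − 2p₀p'cos θ
|p⃗_e|² = (2.0191e-22)² + (1.5228e-22)² − 2·2.0191e-22·1.5228e-22·cos(56°)
|p⃗_e| = 1.7196e-22 kg·m/s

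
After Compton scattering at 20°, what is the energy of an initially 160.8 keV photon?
157.8053 keV

First convert energy to wavelength:
λ = hc/E, with hc ≈ 1239.842 keV·pm (i.e. 1239.842 eV·nm)

For E = 160.8 keV = 160800 eV:
λ = 1239.842 keV·pm / 160.8 keV
λ = 7.7105 pm

Calculate the Compton shift:
Δλ = λ_C(1 - cos(20°)) = 2.4263 × 0.0603
Δλ = 0.1463 pm

Final wavelength:
λ' = 7.7105 + 0.1463 = 7.8568 pm

Final energy:
E' = hc/λ' = 1239.842 / 7.8568 = 157.8053 keV

(Intermediate values are shown rounded; full precision is carried through to the final answer.)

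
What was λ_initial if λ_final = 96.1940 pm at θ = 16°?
96.1000 pm

From λ' = λ + Δλ, we have λ = λ' - Δλ

First calculate the Compton shift:
Δλ = λ_C(1 - cos θ)
Δλ = 2.4263 × (1 - cos(16°))
Δλ = 2.4263 × 0.0387
Δλ = 0.0940 pm

Initial wavelength:
λ = λ' - Δλ
λ = 96.1940 - 0.0940
λ = 96.1000 pm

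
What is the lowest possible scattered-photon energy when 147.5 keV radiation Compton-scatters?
93.5142 keV (at θ = 180°)

The scattered photon has minimum energy when its wavelength is maximum, i.e., when the Compton shift Δλ = λ_C(1 − cos θ) is maximum. This occurs at θ = 180° (backscattering), giving Δλ_max = 2λ_C = 4.8526 pm.

Initial wavelength: λ₀ = hc/E₀ = 8.4057 pm
Maximum final wavelength: λ'_max = λ₀ + 2λ_C = 8.4057 + 4.8526 = 13.2583 pm
Minimum final energy: E'_min = hc/λ'_max = 93.5142 keV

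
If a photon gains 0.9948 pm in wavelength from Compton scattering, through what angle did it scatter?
53.84°

From the Compton formula Δλ = λ_C(1 - cos θ), we can solve for θ:

cos θ = 1 - Δλ/λ_C

Given:
- Δλ = 0.9948 pm
- λ_C = h/(m_e·c) ≈ 2.42631024 pm

cos θ = 1 - 0.9948/2.42631024
cos θ = 1 - 0.410005
cos θ = 0.589995

θ = arccos(0.589995)
θ = 53.84°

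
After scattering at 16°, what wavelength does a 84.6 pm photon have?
84.6940 pm

Using the Compton scattering formula:
λ' = λ + Δλ = λ + λ_C(1 - cos θ)

Given:
- Initial wavelength λ = 84.6 pm
- Scattering angle θ = 16°
- Compton wavelength λ_C ≈ 2.4263 pm

Calculate the shift:
Δλ = 2.4263 × (1 - cos(16°))
Δλ = 2.4263 × 0.0387
Δλ = 0.0940 pm

Final wavelength:
λ' = 84.6 + 0.0940 = 84.6940 pm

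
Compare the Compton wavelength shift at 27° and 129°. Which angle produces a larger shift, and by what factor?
129° produces the larger shift by a factor of 14.949

Calculate both shifts using Δλ = λ_C(1 - cos θ):

For θ₁ = 27°:
Δλ₁ = 2.4263 × (1 - cos(27°))
Δλ₁ = 2.4263 × 0.1090
Δλ₁ = 0.2645 pm

For θ₂ = 129°:
Δλ₂ = 2.4263 × (1 - cos(129°))
Δλ₂ = 2.4263 × 1.6293
Δλ₂ = 3.9532 pm

The 129° angle produces the larger shift.
Ratio: 3.9532/0.2645 = 14.949

(Intermediate values are shown rounded; full precision is carried through to the final answer.)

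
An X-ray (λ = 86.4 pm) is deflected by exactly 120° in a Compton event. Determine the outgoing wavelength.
90.0395 pm

Using the Compton formula: λ' = λ + λ_C(1 − cos θ)

For θ = 120°, cos θ = -1/2 (exact) = -0.5000, so:
1 − cos 120° = 1 − (-1/2) = 1.5000

Δλ = λ_C × 1.5000 = 2.4263 × 1.5000 = 3.6395 pm

λ' = 86.4 + 3.6395 = 90.0395 pm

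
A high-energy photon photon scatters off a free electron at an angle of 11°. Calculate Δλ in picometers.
0.0446 pm

Using the Compton scattering formula:
Δλ = λ_C(1 - cos θ)

where λ_C = h/(m_e·c) ≈ 2.4263 pm is the Compton wavelength of an electron.

For θ = 11°:
cos(11°) = 0.9816
1 - cos(11°) = 0.0184

Δλ = 2.4263 × 0.0184
Δλ = 0.0446 pm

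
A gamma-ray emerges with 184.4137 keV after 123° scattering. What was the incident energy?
416.7001 keV

Convert final energy to wavelength (hc ≈ 1239.842 keV·pm):
λ' = hc/E' = 1239.842 / 184.4137 = 6.7232 pm

Calculate the Compton shift:
Δλ = λ_C(1 - cos(123°))
Δλ = 2.4263 × (1 - cos(123°))
Δλ = 3.7478 pm

Initial wavelength:
λ = λ' - Δλ = 6.7232 - 3.7478 = 2.9754 pm

Initial energy:
E = hc/λ = 1239.842 / 2.9754 = 416.7001 keV

(Intermediate values are shown rounded; full precision is carried through to the final answer.)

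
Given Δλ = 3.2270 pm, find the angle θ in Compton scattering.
109.27°

From the Compton formula Δλ = λ_C(1 - cos θ), we can solve for θ:

cos θ = 1 - Δλ/λ_C

Given:
- Δλ = 3.2270 pm
- λ_C = h/(m_e·c) ≈ 2.42631024 pm

cos θ = 1 - 3.2270/2.42631024
cos θ = 1 - 1.330003
cos θ = -0.330003

θ = arccos(-0.330003)
θ = 109.27°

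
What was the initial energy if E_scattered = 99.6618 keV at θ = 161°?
160.6000 keV

Convert final energy to wavelength (hc ≈ 1239.842 keV·pm):
λ' = hc/E' = 1239.842 / 99.6618 = 12.4405 pm

Calculate the Compton shift:
Δλ = λ_C(1 - cos(161°))
Δλ = 2.4263 × (1 - cos(161°))
Δλ = 4.7204 pm

Initial wavelength:
λ = λ' - Δλ = 12.4405 - 4.7204 = 7.7201 pm

Initial energy:
E = hc/λ = 1239.842 / 7.7201 = 160.6000 keV

(Intermediate values are shown rounded; full precision is carried through to the final answer.)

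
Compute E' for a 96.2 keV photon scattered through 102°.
78.3771 keV

First convert energy to wavelength:
λ = hc/E, with hc ≈ 1239.842 keV·pm (i.e. 1239.842 eV·nm)

For E = 96.2 keV = 96200 eV:
λ = 1239.842 keV·pm / 96.2 keV
λ = 12.8882 pm

Calculate the Compton shift:
Δλ = λ_C(1 - cos(102°)) = 2.4263 × 1.2079
Δλ = 2.9308 pm

Final wavelength:
λ' = 12.8882 + 2.9308 = 15.8189 pm

Final energy:
E' = hc/λ' = 1239.842 / 15.8189 = 78.3771 keV

(Intermediate values are shown rounded; full precision is carried through to the final answer.)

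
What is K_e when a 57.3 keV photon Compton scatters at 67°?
3.6644 keV

By energy conservation: K_e = E_initial - E_final

First find the scattered photon energy:
Initial wavelength: λ = hc/E = 21.6377 pm
Compton shift: Δλ = λ_C(1 - cos(67°)) = 1.4783 pm
Final wavelength: λ' = 21.6377 + 1.4783 = 23.1160 pm
Final photon energy: E' = hc/λ' = 53.6356 keV

Electron kinetic energy:
K_e = E - E' = 57.3000 - 53.6356 = 3.6644 keV

(Intermediate values are shown rounded; full precision is carried through to the final answer.)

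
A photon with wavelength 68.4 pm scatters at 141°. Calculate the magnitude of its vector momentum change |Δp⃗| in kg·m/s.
1.7723e-23 kg·m/s

Photon momentum magnitude is p = h/λ.

Initial momentum:
p₀ = h/λ = 6.6261e-34/6.8400e-11 = 9.6872e-24 kg·m/s

After scattering:
λ' = λ + Δλ = 68.4 + 4.3119 = 72.7119 pm
p' = h/λ' = 6.6261e-34/7.2712e-11 = 9.1128e-24 kg·m/s

Momentum is a vector; the scattered photon's direction makes angle θ = 141° with the incident direction. The magnitude of the vector change Δp⃗ = p⃗₀ − p⃗' is found from the law of cosines:
|Δp⃗|² = p₀² + p'² − 2p₀p'cos θ
|Δp⃗|² = (9.6872e-24)² + (9.1128e-24)² − 2·9.6872e-24·9.1128e-24·cos(141°)
|Δp⃗| = 1.7723e-23 kg·m/s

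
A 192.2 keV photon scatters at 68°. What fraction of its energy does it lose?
0.1904 (or 19.04%)

Calculate initial and final photon energies:

Initial: E₀ = 192.2 keV → λ₀ = 6.4508 pm
Compton shift: Δλ = 1.5174 pm
Final wavelength: λ' = 7.9682 pm
Final energy: E' = 155.5990 keV

Fractional energy loss:
(E₀ - E')/E₀ = (192.2000 - 155.5990)/192.2000
= 36.6010/192.2000
= 0.1904
= 19.04%

(Intermediate values are shown rounded; full precision is carried through to the final answer.)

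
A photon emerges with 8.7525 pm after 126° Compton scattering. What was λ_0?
4.9000 pm

From λ' = λ + Δλ, we have λ = λ' - Δλ

First calculate the Compton shift:
Δλ = λ_C(1 - cos θ)
Δλ = 2.4263 × (1 - cos(126°))
Δλ = 2.4263 × 1.5878
Δλ = 3.8525 pm

Initial wavelength:
λ = λ' - Δλ
λ = 8.7525 - 3.8525
λ = 4.9000 pm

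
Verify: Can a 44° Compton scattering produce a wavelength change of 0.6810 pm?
Yes, consistent

Calculate the expected shift for θ = 44°:

Δλ_expected = λ_C(1 - cos(44°))
Δλ_expected = 2.4263 × (1 - cos(44°))
Δλ_expected = 2.4263 × 0.2807
Δλ_expected = 0.6810 pm

Given shift: 0.6810 pm
Expected shift: 0.6810 pm
Difference: 0.0000 pm

The values match. This is consistent with Compton scattering at the stated angle.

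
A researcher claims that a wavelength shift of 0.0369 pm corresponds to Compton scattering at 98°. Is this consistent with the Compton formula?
No, inconsistent

Calculate the expected shift for θ = 98°:

Δλ_expected = λ_C(1 - cos(98°))
Δλ_expected = 2.4263 × (1 - cos(98°))
Δλ_expected = 2.4263 × 1.1392
Δλ_expected = 2.7640 pm

Given shift: 0.0369 pm
Expected shift: 2.7640 pm
Difference: 2.7271 pm

The values do not match. The given shift corresponds to θ ≈ 10.0°, not 98°.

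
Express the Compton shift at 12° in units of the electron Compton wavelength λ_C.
0.0219 λ_C

The Compton shift formula is:
Δλ = λ_C(1 - cos θ)

Dividing both sides by λ_C:
Δλ/λ_C = 1 - cos θ

For θ = 12°:
Δλ/λ_C = 1 - cos(12°)
Δλ/λ_C = 1 - 0.9781
Δλ/λ_C = 0.0219

This means the shift is 0.0219 × λ_C = 0.0530 pm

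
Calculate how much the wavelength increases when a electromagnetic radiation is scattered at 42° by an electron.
0.6232 pm

Using the Compton scattering formula:
Δλ = λ_C(1 - cos θ)

where λ_C = h/(m_e·c) ≈ 2.4263 pm is the Compton wavelength of an electron.

For θ = 42°:
cos(42°) = 0.7431
1 - cos(42°) = 0.2569

Δλ = 2.4263 × 0.2569
Δλ = 0.6232 pm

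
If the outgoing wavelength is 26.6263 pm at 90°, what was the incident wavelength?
24.2000 pm

From λ' = λ + Δλ, we have λ = λ' - Δλ

First calculate the Compton shift:
Δλ = λ_C(1 - cos θ)
Δλ = 2.4263 × (1 - cos(90°))
Δλ = 2.4263 × 1.0000
Δλ = 2.4263 pm

Initial wavelength:
λ = λ' - Δλ
λ = 26.6263 - 2.4263
λ = 24.2000 pm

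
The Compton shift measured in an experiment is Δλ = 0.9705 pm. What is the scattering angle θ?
53.13°

From the Compton formula Δλ = λ_C(1 - cos θ), we can solve for θ:

cos θ = 1 - Δλ/λ_C

Given:
- Δλ = 0.9705 pm
- λ_C = h/(m_e·c) ≈ 2.42631024 pm

cos θ = 1 - 0.9705/2.42631024
cos θ = 1 - 0.399990
cos θ = 0.600010

θ = arccos(0.600010)
θ = 53.13°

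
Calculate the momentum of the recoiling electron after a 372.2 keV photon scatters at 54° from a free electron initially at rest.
1.6492e-22 kg·m/s

The electron is initially at rest, so by conservation of momentum:
p⃗_e = p⃗₀ − p⃗'  (incident photon momentum minus scattered photon momentum)

Photon momentum magnitudes (p = h/λ = E/c):
λ₀ = hc/E₀ = 3.3311 pm → p₀ = h/λ₀ = 1.9891e-22 kg·m/s
Δλ = λ_C(1 − cos 54°) = 1.0002 pm
λ' = 4.3313 pm → p' = h/λ' = 1.5298e-22 kg·m/s

The scattered photon makes angle θ = 54° with the incident direction, so by the law of cosines:
|p⃗_e|² = p₀² + p'² − 2p₀p'cos θ
|p⃗_e|² = (1.9891e-22)² + (1.5298e-22)² − 2·1.9891e-22·1.5298e-22·cos(54°)
|p⃗_e| = 1.6492e-22 kg·m/s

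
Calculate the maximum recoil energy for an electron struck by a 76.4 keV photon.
17.5865 keV

Maximum energy transfer occurs at θ = 180° (backscattering).

Initial photon: E₀ = 76.4 keV → λ₀ = 16.2283 pm

Maximum Compton shift (at 180°):
Δλ_max = 2λ_C = 2 × 2.4263 = 4.8526 pm

Final wavelength:
λ' = 16.2283 + 4.8526 = 21.0809 pm

Minimum photon energy (maximum energy to electron):
E'_min = hc/λ' = 58.8135 keV

Maximum electron kinetic energy:
K_max = E₀ - E'_min = 76.4000 - 58.8135 = 17.5865 keV

(Intermediate values are shown rounded; full precision is carried through to the final answer.)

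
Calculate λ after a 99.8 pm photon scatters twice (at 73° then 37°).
102.0055 pm

Apply Compton shift twice:

First scattering at θ₁ = 73°:
Δλ₁ = λ_C(1 - cos(73°))
Δλ₁ = 2.4263 × 0.7076
Δλ₁ = 1.7169 pm

After first scattering:
λ₁ = 99.8 + 1.7169 = 101.5169 pm

Second scattering at θ₂ = 37°:
Δλ₂ = λ_C(1 - cos(37°))
Δλ₂ = 2.4263 × 0.2014
Δλ₂ = 0.4886 pm

Final wavelength:
λ₂ = 101.5169 + 0.4886 = 102.0055 pm

Total shift: Δλ_total = 1.7169 + 0.4886 = 2.2055 pm

(Intermediate values are shown rounded; full precision is carried through to the final answer.)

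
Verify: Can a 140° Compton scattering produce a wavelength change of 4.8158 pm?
No, inconsistent

Calculate the expected shift for θ = 140°:

Δλ_expected = λ_C(1 - cos(140°))
Δλ_expected = 2.4263 × (1 - cos(140°))
Δλ_expected = 2.4263 × 1.7660
Δλ_expected = 4.2850 pm

Given shift: 4.8158 pm
Expected shift: 4.2850 pm
Difference: 0.5308 pm

The values do not match. The given shift corresponds to θ ≈ 170.0°, not 140°.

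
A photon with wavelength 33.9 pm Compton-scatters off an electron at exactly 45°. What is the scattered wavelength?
34.6106 pm

Using the Compton formula: λ' = λ + λ_C(1 − cos θ)

For θ = 45°, cos θ = √2/2 (exact) ≈ 0.7071, so:
1 − cos 45° = 1 − (√2/2) ≈ 0.2929

Δλ = λ_C × 0.2929 = 2.4263 × 0.2929 = 0.7106 pm

λ' = 33.9 + 0.7106 = 34.6106 pm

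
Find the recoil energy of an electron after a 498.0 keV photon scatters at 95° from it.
256.1938 keV

By energy conservation: K_e = E_initial - E_final

First find the scattered photon energy:
Initial wavelength: λ = hc/E = 2.4896 pm
Compton shift: Δλ = λ_C(1 - cos(95°)) = 2.6378 pm
Final wavelength: λ' = 2.4896 + 2.6378 = 5.1274 pm
Final photon energy: E' = hc/λ' = 241.8062 keV

Electron kinetic energy:
K_e = E - E' = 498.0000 - 241.8062 = 256.1938 keV

(Intermediate values are shown rounded; full precision is carried through to the final answer.)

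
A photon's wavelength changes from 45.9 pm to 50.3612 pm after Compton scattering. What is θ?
147.00°

First find the wavelength shift:
Δλ = λ' - λ = 50.3612 - 45.9 = 4.4612 pm

Using Δλ = λ_C(1 - cos θ), with λ_C = h/(m_e·c) ≈ 2.42631024 pm:
cos θ = 1 - Δλ/λ_C
cos θ = 1 - 4.4612/2.42631024
cos θ = -0.838677

θ = arccos(-0.838677)
θ = 147.00°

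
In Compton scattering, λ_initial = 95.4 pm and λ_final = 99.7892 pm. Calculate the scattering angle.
144.00°

First find the wavelength shift:
Δλ = λ' - λ = 99.7892 - 95.4 = 4.3892 pm

Using Δλ = λ_C(1 - cos θ), with λ_C = h/(m_e·c) ≈ 2.42631024 pm:
cos θ = 1 - Δλ/λ_C
cos θ = 1 - 4.3892/2.42631024
cos θ = -0.809002

θ = arccos(-0.809002)
θ = 144.00°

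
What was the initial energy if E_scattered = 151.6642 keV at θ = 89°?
214.0999 keV

Convert final energy to wavelength (hc ≈ 1239.842 keV·pm):
λ' = hc/E' = 1239.842 / 151.6642 = 8.1749 pm

Calculate the Compton shift:
Δλ = λ_C(1 - cos(89°))
Δλ = 2.4263 × (1 - cos(89°))
Δλ = 2.3840 pm

Initial wavelength:
λ = λ' - Δλ = 8.1749 - 2.3840 = 5.7909 pm

Initial energy:
E = hc/λ = 1239.842 / 5.7909 = 214.0999 keV

(Intermediate values are shown rounded; full precision is carried through to the final answer.)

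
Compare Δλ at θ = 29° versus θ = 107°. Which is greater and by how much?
107° produces the larger shift by a factor of 10.308

Calculate both shifts using Δλ = λ_C(1 - cos θ):

For θ₁ = 29°:
Δλ₁ = 2.4263 × (1 - cos(29°))
Δλ₁ = 2.4263 × 0.1254
Δλ₁ = 0.3042 pm

For θ₂ = 107°:
Δλ₂ = 2.4263 × (1 - cos(107°))
Δλ₂ = 2.4263 × 1.2924
Δλ₂ = 3.1357 pm

The 107° angle produces the larger shift.
Ratio: 3.1357/0.3042 = 10.308

(Intermediate values are shown rounded; full precision is carried through to the final answer.)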